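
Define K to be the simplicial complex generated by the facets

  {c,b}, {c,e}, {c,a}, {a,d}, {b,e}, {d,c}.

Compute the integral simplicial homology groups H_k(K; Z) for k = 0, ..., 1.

K has 5 vertices, 6 edges.
rank ∂_0 = 0, rank ∂_1 = 4 ⇒ b_0 = 5 − 0 − 4 = 1; all invariant factors of ∂_1 are 1 so no torsion. So H_0 = Z.
rank ∂_1 = 4, rank ∂_2 = 0 ⇒ b_1 = 6 − 4 − 0 = 2. So H_1 = Z^2.

H_0 ≅ Z,  H_1 ≅ Z^2.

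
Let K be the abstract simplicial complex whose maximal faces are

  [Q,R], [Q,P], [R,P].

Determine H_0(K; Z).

We work with the vertex ordering P < Q < R. The simplices of K, each written with vertices in increasing order, are:

  0-simplices (3): P, Q, R
  1-simplices (3): PQ, PR, QR

giving chain groups C_0 ≅ Z^3, C_1 ≅ Z^3.

The boundary map ∂_1: C_1 → C_0 maps an edge to its endpoints' difference, ∂[p,q] = q − p.
The 3×3 boundary matrix has rank 2 and Smith normal form diag(1,1).

Reading off H_k = ker ∂_k / im ∂_{k+1}:

  H_0: rank C_0 − rank ∂_1 = 3 − 2 = 1, and the invariant factors of ∂_1 are all 1, so H_0 ≅ Z.

(K is a triangulation of the circle S^1.)

H_0 = Z.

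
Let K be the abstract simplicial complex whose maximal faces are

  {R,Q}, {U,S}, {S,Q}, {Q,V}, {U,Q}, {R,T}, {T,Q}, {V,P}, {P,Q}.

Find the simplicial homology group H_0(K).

H_0 = Z.

Take the total order P < Q < R < S < T < U < V on the vertex set. Then K (dimension 1) consists of the simplices:

  0-simplices (7): P, Q, R, S, T, U, V
  1-simplices (9): PQ, PV, QR, QS, QT, QU, QV, RT, SU

so the chain groups are C_0 ≅ Z^7, C_1 ≅ Z^9.

∂_1: C_1 → C_0 is given by ∂[p,q] = [q] − [p]. For instance
  ∂QT = T − Q.
The 7×9 boundary matrix has rank 6 and Smith normal form diag(1,1,1,1,1,1).

Reading off H_k = ker ∂_k / im ∂_{k+1}:

  H_0: rank C_0 − rank ∂_1 = 7 − 6 = 1, and the invariant factors of ∂_1 are all 1, so H_0 ≅ Z.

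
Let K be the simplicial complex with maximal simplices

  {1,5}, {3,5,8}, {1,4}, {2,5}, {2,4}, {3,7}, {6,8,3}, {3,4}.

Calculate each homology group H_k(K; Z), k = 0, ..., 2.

Fix the vertex order 1 < 2 < 3 < 4 < 5 < 6 < 7 < 8 and write every simplex with vertices in increasing order. Then dim K = 2 and the simplices of K are:

  0-simplices (8): [1], [2], [3], [4], [5], [6], [7], [8]
  1-simplices (11): [1,4], [1,5], [2,4], [2,5], [3,4], [3,5], [3,6], [3,7], [3,8], [5,8], [6,8]
  2-simplices (2): [3,5,8], [3,6,8]

so the chain groups are C_0 ≅ Z^8, C_1 ≅ Z^11, C_2 ≅ Z^2.

∂_1: C_1 → C_0 is given by ∂[p,q] = [q] − [p].
As a 8×11 matrix over Z this has rank 7, with invariant factors (1,1,1,1,1,1,1).

∂_2: C_2 → C_1 sends each 2-simplex [p,q,r] to [q,r] − [p,r] + [p,q]. For instance
  ∂[3,5,8] = [5,8] − [3,8] + [3,5],
  ∂[3,6,8] = [6,8] − [3,8] + [3,6].
As a 11×2 matrix over Z this has rank 2, with invariant factors (1,1).

Now H_k = ker ∂_k / im ∂_{k+1}, so:

  H_0: rank C_0 − rank ∂_1 = 8 − 7 = 1, and the invariant factors of ∂_1 are all 1, so H_0 ≅ Z.
  H_1: rank ker ∂_1 − rank ∂_2 = (11 − 7) − 2 = 2, and the invariant factors of ∂_2 are all 1, so H_1 ≅ Z^2.
  H_2: rank ker ∂_2 − rank ∂_3 = (2 − 2) − 0 = 0, and there is no ∂_3, so H_2 ≅ 0.

As a check, the Euler characteristic is 8 − 11 + 2 = -1, which agrees with 1 − 2 + 0 = -1.

H_0 ≅ Z,  H_1 ≅ Z^2,  H_2 = 0.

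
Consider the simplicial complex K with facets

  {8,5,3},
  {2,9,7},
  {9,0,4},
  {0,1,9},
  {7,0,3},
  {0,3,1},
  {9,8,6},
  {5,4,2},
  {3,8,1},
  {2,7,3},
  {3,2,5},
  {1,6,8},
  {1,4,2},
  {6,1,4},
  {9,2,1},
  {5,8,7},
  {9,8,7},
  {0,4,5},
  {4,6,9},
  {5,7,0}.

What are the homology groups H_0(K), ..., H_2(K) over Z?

Take the total order 0 < 1 < 2 < 3 < 4 < 5 < 6 < 7 < 8 < 9 on the vertex set. Then K (dimension 2) consists of the simplices:

  0-simplices (10): [0], [1], [2], [3], [4], [5], [6], [7], [8], [9]
  1-simplices (30): (30 of them)
  2-simplices (20): (20 of them)

giving chain groups C_0 ≅ Z^10, C_1 ≅ Z^30, C_2 ≅ Z^20.

The boundary map ∂_1: C_1 → C_0 sends each edge [p,q] (with p < q) to q − p. For instance
  ∂[1,2] = [2] − [1].
The resulting 10×30 matrix has rank 9, and its Smith normal form has invariant factors (1,1,1,1,1,1,1,1,1).

Boundary ∂_2: C_2 → C_1 sends each 2-simplex [p,q,r] to [q,r] − [p,r] + [p,q]. For instance
  ∂[0,3,7] = [3,7] − [0,7] + [0,3],
  ∂[2,3,7] = [3,7] − [2,7] + [2,3].
The resulting 30×20 matrix has rank 20, and its Smith normal form has invariant factors (1,1,1,1,1,1,1,1,1,1,1,1,1,1,1,1,1,1,1,2).

Reading off H_k = ker ∂_k / im ∂_{k+1}:

  H_0: rank C_0 − rank ∂_1 = 10 − 9 = 1, and the invariant factors of ∂_1 are all 1, so H_0 = Z.
  H_1: rank ker ∂_1 − rank ∂_2 = (30 − 9) − 20 = 1, and ∂_2 has invariant factor 2 > 1, so H_1 = Z ⊕ Z/2Z.
  H_2: rank ker ∂_2 − rank ∂_3 = (20 − 20) − 0 = 0, and there is no ∂_3, so H_2 = 0.

As a check, the Euler characteristic is 10 − 30 + 20 = 0, which agrees with 1 − 1 + 0 = 0.

H_0 ≅ Z,  H_1 ≅ Z ⊕ Z/2Z,  H_2 = 0.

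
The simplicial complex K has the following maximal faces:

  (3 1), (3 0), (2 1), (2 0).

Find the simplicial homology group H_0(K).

H_0 ≅ Z.

We work with the vertex ordering 0 < 1 < 2 < 3. The simplices of K, each written with vertices in increasing order, are:

  0-simplices (4): [0], [1], [2], [3]
  1-simplices (4): [0,2], [0,3], [1,2], [1,3]

so the chain groups are C_0 ≅ Z^4, C_1 ≅ Z^4.

Boundary ∂_1: C_1 → C_0 is given by ∂[p,q] = [q] − [p]. For instance
  ∂[0,2] = [2] − [0].
This gives a 4×4 integer matrix of rank 3; reducing to Smith normal form yields diagonal entries (1,1,1).

Now H_k = ker ∂_k / im ∂_{k+1}, so:

  H_0: rank C_0 − rank ∂_1 = 4 − 3 = 1, and the invariant factors of ∂_1 are all 1, so H_0 = Z.

(K is a triangulation of the circle S^1.)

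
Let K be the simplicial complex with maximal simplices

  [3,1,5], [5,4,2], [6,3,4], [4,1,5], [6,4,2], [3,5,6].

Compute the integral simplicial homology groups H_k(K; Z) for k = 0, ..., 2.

H_0 ≅ Z,  H_1 ≅ Z,  H_2 = 0.

We work with the vertex ordering 1 < 2 < 3 < 4 < 5 < 6. The simplices of K, each written with vertices in increasing order, are:

  0-simplices (6): [1], [2], [3], [4], [5], [6]
  1-simplices (12): [1,3], [1,4], [1,5], [2,4], [2,5], [2,6], [3,4], [3,5], [3,6], [4,5], [4,6], [5,6]
  2-simplices (6): [1,3,5], [1,4,5], [2,4,5], [2,4,6], [3,4,6], [3,5,6]

Hence C_0 ≅ Z^6, C_1 ≅ Z^12, C_2 ≅ Z^6.

Boundary ∂_1: C_1 → C_0 maps an edge to its endpoints' difference, ∂[p,q] = q − p. For instance
  ∂[5,6] = [6] − [5].
As a 6×12 matrix over Z this has rank 5, with invariant factors (1,1,1,1,1).

∂_2: C_2 → C_1 maps a triangle to the signed sum of its edges. For instance
  ∂[3,5,6] = [5,6] − [3,6] + [3,5],
  ∂[1,4,5] = [4,5] − [1,5] + [1,4].
This gives a 12×6 integer matrix of rank 6; reducing to Smith normal form yields diagonal entries (1,1,1,1,1,1).

From H_k ≅ ker(∂_k) / im(∂_{k+1}) we obtain:

  H_0: rank C_0 − rank ∂_1 = 6 − 5 = 1, and the invariant factors of ∂_1 are all 1, so H_0 ≅ Z.
  H_1: rank ker ∂_1 − rank ∂_2 = (12 − 5) − 6 = 1, and the invariant factors of ∂_2 are all 1, so H_1 ≅ Z.
  H_2: rank ker ∂_2 − rank ∂_3 = (6 − 6) − 0 = 0, and there is no ∂_3, so H_2 ≅ 0.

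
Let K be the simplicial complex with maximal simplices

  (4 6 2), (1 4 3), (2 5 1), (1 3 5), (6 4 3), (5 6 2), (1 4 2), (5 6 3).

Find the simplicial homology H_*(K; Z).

We work with the vertex ordering 1 < 2 < 3 < 4 < 5 < 6. The simplices of K, each written with vertices in increasing order, are:

  0-simplices (6): [1], [2], [3], [4], [5], [6]
  1-simplices (12): [1,2], [1,3], [1,4], [1,5], [2,4], [2,5], [2,6], [3,4], [3,5], [3,6], [4,6], [5,6]
  2-simplices (8): [1,2,4], [1,2,5], [1,3,4], [1,3,5], [2,4,6], [2,5,6], [3,4,6], [3,5,6]

Hence C_0 ≅ Z^6, C_1 ≅ Z^12, C_2 ≅ Z^8.

Boundary ∂_1: C_1 → C_0 maps an edge to its endpoints' difference, ∂[p,q] = q − p. For instance
  ∂[4,6] = [6] − [4].
As a 6×12 matrix over Z this has rank 5, with invariant factors (1,1,1,1,1).

∂_2: C_2 → C_1 acts by ∂[p,q,r] = [q,r] − [p,r] + [p,q]. For instance
  ∂[3,5,6] = [5,6] − [3,6] + [3,5],
  ∂[2,5,6] = [5,6] − [2,6] + [2,5].
The 12×8 boundary matrix has rank 7 and Smith normal form diag(1,1,1,1,1,1,1).

From H_k ≅ ker(∂_k) / im(∂_{k+1}) we obtain:

  H_0: rank C_0 − rank ∂_1 = 6 − 5 = 1, and the invariant factors of ∂_1 are all 1, so H_0 ≅ Z.
  H_1: rank ker ∂_1 − rank ∂_2 = (12 − 5) − 7 = 0, and the invariant factors of ∂_2 are all 1, so H_1 ≅ 0.
  H_2: rank ker ∂_2 − rank ∂_3 = (8 − 7) − 0 = 1, and there is no ∂_3, so H_2 ≅ Z.

H_0 ≅ Z,  H_1 = 0,  H_2 ≅ Z.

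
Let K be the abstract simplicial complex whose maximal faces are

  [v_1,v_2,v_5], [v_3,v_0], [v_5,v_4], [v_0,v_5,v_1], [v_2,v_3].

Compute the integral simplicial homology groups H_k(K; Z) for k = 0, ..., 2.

Fix the vertex order v_0 < v_1 < v_2 < v_3 < v_4 < v_5 and write every simplex with vertices in increasing order. Then dim K = 2 and the simplices of K are:

  0-simplices (6): [v_0], [v_1], [v_2], [v_3], [v_4], [v_5]
  1-simplices (8): [v_0,v_1], [v_0,v_3], [v_0,v_5], [v_1,v_2], [v_1,v_5], [v_2,v_3], [v_2,v_5], [v_4,v_5]
  2-simplices (2): [v_0,v_1,v_5], [v_1,v_2,v_5]

so the chain groups are C_0 ≅ Z^6, C_1 ≅ Z^8, C_2 ≅ Z^2.

∂_1: C_1 → C_0 sends each edge [p,q] (with p < q) to q − p. For instance
  ∂[v_4,v_5] = [v_5] − [v_4].
As a 6×8 matrix over Z this has rank 5, with invariant factors (1,1,1,1,1).

The boundary map ∂_2: C_2 → C_1 maps a triangle to the signed sum of its edges. For instance
  ∂[v_1,v_2,v_5] = [v_2,v_5] − [v_1,v_5] + [v_1,v_2],
  ∂[v_0,v_1,v_5] = [v_1,v_5] − [v_0,v_5] + [v_0,v_1].
The 8×2 boundary matrix has rank 2 and Smith normal form diag(1,1).

Now H_k = ker ∂_k / im ∂_{k+1}, so:

  H_0: rank C_0 − rank ∂_1 = 6 − 5 = 1, and the invariant factors of ∂_1 are all 1, so H_0 = Z.
  H_1: rank ker ∂_1 − rank ∂_2 = (8 − 5) − 2 = 1, and the invariant factors of ∂_2 are all 1, so H_1 = Z.
  H_2: rank ker ∂_2 − rank ∂_3 = (2 − 2) − 0 = 0, and there is no ∂_3, so H_2 = 0.

H_0 = Z,  H_1 = Z,  H_2 = 0.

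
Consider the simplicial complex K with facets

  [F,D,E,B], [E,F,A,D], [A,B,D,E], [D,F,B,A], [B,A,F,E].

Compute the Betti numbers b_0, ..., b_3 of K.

b_0 = 1, b_1 = 0, b_2 = 0, b_3 = 1.

Fix the vertex order A < B < D < E < F and write every simplex with vertices in increasing order. Then dim K = 3 and the simplices of K are:

  0-simplices (5): A, B, D, E, F
  1-simplices (10): AB, AD, AE, AF, BD, BE, BF, DE, DF, EF
  2-simplices (10): ABD, ABE, ABF, ADE, ADF, AEF, BDE, BDF, BEF, DEF
  3-simplices (5): ABDE, ABDF, ABEF, ADEF, BDEF

so the chain groups are C_0 ≅ Z^5, C_1 ≅ Z^10, C_2 ≅ Z^10, C_3 ≅ Z^5.

∂_1: C_1 → C_0 maps an edge to its endpoints' difference, ∂[p,q] = q − p.
The 5×10 boundary matrix has rank 4 and Smith normal form diag(1,1,1,1).

Boundary ∂_2: C_2 → C_1 maps a triangle to the signed sum of its edges. For instance
  ∂ADF = DF − AF + AD,
  ∂ABD = BD − AD + AB.
The resulting 10×10 matrix has rank 6, and its Smith normal form has invariant factors (1,1,1,1,1,1).

The boundary map ∂_3: C_3 → C_2 sends each 3-simplex σ to the alternating sum Σ_i (−1)^i (σ with its i-th vertex removed). For instance
  ∂ABEF = BEF − AEF + ABF − ABE,
  ∂BDEF = DEF − BEF + BDF − BDE.
As a 10×5 matrix over Z this has rank 4, with invariant factors (1,1,1,1).

Reading off H_k = ker ∂_k / im ∂_{k+1}:

  H_0: rank C_0 − rank ∂_1 = 5 − 4 = 1, and the invariant factors of ∂_1 are all 1, so H_0 ≅ Z.
  H_1: rank ker ∂_1 − rank ∂_2 = (10 − 4) − 6 = 0, and the invariant factors of ∂_2 are all 1, so H_1 ≅ 0.
  H_2: rank ker ∂_2 − rank ∂_3 = (10 − 6) − 4 = 0, and the invariant factors of ∂_3 are all 1, so H_2 ≅ 0.
  H_3: rank ker ∂_3 − rank ∂_4 = (5 − 4) − 0 = 1, and there is no ∂_4, so H_3 ≅ Z.

As a check, the Euler characteristic is 5 − 10 + 10 − 5 = 0, which agrees with 1 − 0 + 0 − 1 = 0.

Hence the Betti numbers are b_0 = 1, b_1 = 0, b_2 = 0, b_3 = 1.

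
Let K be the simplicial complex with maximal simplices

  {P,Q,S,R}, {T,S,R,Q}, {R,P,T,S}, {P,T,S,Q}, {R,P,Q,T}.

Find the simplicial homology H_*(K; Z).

H_0 ≅ Z,  H_1 = 0,  H_2 = 0,  H_3 ≅ Z.

Order the vertices as P < Q < R < S < T. Listing each simplex with vertices in this order, K has dimension 3 with simplices:

  0-simplices (5): P, Q, R, S, T
  1-simplices (10): PQ, PR, PS, PT, QR, QS, QT, RS, RT, ST
  2-simplices (10): PQR, PQS, PQT, PRS, PRT, PST, QRS, QRT, QST, RST
  3-simplices (5): PQRS, PQRT, PQST, PRST, QRST

so the chain groups are C_0 ≅ Z^5, C_1 ≅ Z^10, C_2 ≅ Z^10, C_3 ≅ Z^5.

The boundary map ∂_1: C_1 → C_0 sends each edge [p,q] (with p < q) to q − p. For instance
  ∂QT = T − Q.
The resulting 5×10 matrix has rank 4, and its Smith normal form has invariant factors (1,1,1,1).

∂_2: C_2 → C_1 acts by ∂[p,q,r] = [q,r] − [p,r] + [p,q]. For instance
  ∂PRS = RS − PS + PR,
  ∂RST = ST − RT + RS.
The resulting 10×10 matrix has rank 6, and its Smith normal form has invariant factors (1,1,1,1,1,1).

∂_3: C_3 → C_2 sends each 3-simplex σ to the alternating sum Σ_i (−1)^i (σ with its i-th vertex removed). For instance
  ∂PQRT = QRT − PRT + PQT − PQR,
  ∂QRST = RST − QST + QRT − QRS.
This gives a 10×5 integer matrix of rank 4; reducing to Smith normal form yields diagonal entries (1,1,1,1).

Reading off H_k = ker ∂_k / im ∂_{k+1}:

  H_0: rank C_0 − rank ∂_1 = 5 − 4 = 1, and the invariant factors of ∂_1 are all 1, so H_0 = Z.
  H_1: rank ker ∂_1 − rank ∂_2 = (10 − 4) − 6 = 0, and the invariant factors of ∂_2 are all 1, so H_1 = 0.
  H_2: rank ker ∂_2 − rank ∂_3 = (10 − 6) − 4 = 0, and the invariant factors of ∂_3 are all 1, so H_2 = 0.
  H_3: rank ker ∂_3 − rank ∂_4 = (5 − 4) − 0 = 1, and there is no ∂_4, so H_3 = Z.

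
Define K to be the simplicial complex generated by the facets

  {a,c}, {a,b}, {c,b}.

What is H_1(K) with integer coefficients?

Order the vertices as a < b < c. Listing each simplex with vertices in this order, K has dimension 1 with simplices:

  0-simplices (3): a, b, c
  1-simplices (3): ab, ac, bc

so the chain groups are C_0 ≅ Z^3, C_1 ≅ Z^3.

The boundary map ∂_1: C_1 → C_0 maps an edge to its endpoints' difference, ∂[p,q] = q − p.
The resulting 3×3 matrix has rank 2, and its Smith normal form has invariant factors (1,1).

From H_k ≅ ker(∂_k) / im(∂_{k+1}) we obtain:

  H_1: rank ker ∂_1 − rank ∂_2 = (3 − 2) − 0 = 1, and there is no ∂_2, so H_1 = Z.

H_1 ≅ Z.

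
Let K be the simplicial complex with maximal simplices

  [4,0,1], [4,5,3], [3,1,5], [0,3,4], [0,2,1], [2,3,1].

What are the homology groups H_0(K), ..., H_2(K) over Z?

Take the total order 0 < 1 < 2 < 3 < 4 < 5 on the vertex set. Then K (dimension 2) consists of the simplices:

  0-simplices (6): [0], [1], [2], [3], [4], [5]
  1-simplices (12): [0,1], [0,2], [0,3], [0,4], [1,2], [1,3], [1,4], [1,5], [2,3], [3,4], [3,5], [4,5]
  2-simplices (6): [0,1,2], [0,1,4], [0,3,4], [1,2,3], [1,3,5], [3,4,5]

Hence C_0 ≅ Z^6, C_1 ≅ Z^12, C_2 ≅ Z^6.

∂_1: C_1 → C_0 sends each edge [p,q] (with p < q) to q − p. For instance
  ∂[0,2] = [2] − [0].
The 6×12 boundary matrix has rank 5 and Smith normal form diag(1,1,1,1,1).

The boundary map ∂_2: C_2 → C_1 sends each 2-simplex [p,q,r] to [q,r] − [p,r] + [p,q]. For instance
  ∂[3,4,5] = [4,5] − [3,5] + [3,4],
  ∂[1,3,5] = [3,5] − [1,5] + [1,3].
The 12×6 boundary matrix has rank 6 and Smith normal form diag(1,1,1,1,1,1).

Now H_k = ker ∂_k / im ∂_{k+1}, so:

  H_0: rank C_0 − rank ∂_1 = 6 − 5 = 1, and the invariant factors of ∂_1 are all 1, so H_0 = Z.
  H_1: rank ker ∂_1 − rank ∂_2 = (12 − 5) − 6 = 1, and the invariant factors of ∂_2 are all 1, so H_1 = Z.
  H_2: rank ker ∂_2 − rank ∂_3 = (6 − 6) − 0 = 0, and there is no ∂_3, so H_2 = 0.

(K is a triangulation of the cylinder S^1 x I.)

H_0 = Z,  H_1 = Z,  H_2 = 0.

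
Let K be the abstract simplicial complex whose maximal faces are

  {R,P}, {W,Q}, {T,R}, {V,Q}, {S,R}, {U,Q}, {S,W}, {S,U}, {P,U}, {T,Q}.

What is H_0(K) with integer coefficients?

H_0 = Z.

Take the total order P < Q < R < S < T < U < V < W on the vertex set. Then K (dimension 1) consists of the simplices:

  0-simplices (8): P, Q, R, S, T, U, V, W
  1-simplices (10): PR, PU, QT, QU, QV, QW, RS, RT, SU, SW

giving chain groups C_0 ≅ Z^8, C_1 ≅ Z^10.

∂_1: C_1 → C_0 is given by ∂[p,q] = [q] − [p].
As a 8×10 matrix over Z this has rank 7, with invariant factors (1,1,1,1,1,1,1).

Reading off H_k = ker ∂_k / im ∂_{k+1}:

  H_0: rank C_0 − rank ∂_1 = 8 − 7 = 1, and the invariant factors of ∂_1 are all 1, so H_0 = Z.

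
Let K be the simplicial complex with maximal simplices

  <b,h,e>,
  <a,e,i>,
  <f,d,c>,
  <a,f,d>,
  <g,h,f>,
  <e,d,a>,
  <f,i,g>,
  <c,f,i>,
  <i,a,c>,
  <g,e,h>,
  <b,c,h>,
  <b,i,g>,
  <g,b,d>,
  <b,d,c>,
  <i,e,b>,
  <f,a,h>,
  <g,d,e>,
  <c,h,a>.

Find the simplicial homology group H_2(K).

H_2 ≅ 0.

We work with the vertex ordering a < b < c < d < e < f < g < h < i. The simplices of K, each written with vertices in increasing order, are:

  0-simplices (9): a, b, c, d, e, f, g, h, i
  1-simplices (27): ac, ad, ae, af, ah, ai, bc, bd, be, bg, bh, bi, cd, cf, ch, ci, de, df, dg, eg, eh, ei, fg, fh, fi, gh, gi
  2-simplices (18): ach, aci, ade, adf, aei, afh, bcd, bch, bdg, beh, bei, bgi, cdf, cfi, deg, egh, fgh, fgi

giving chain groups C_0 ≅ Z^9, C_1 ≅ Z^27, C_2 ≅ Z^18.

The boundary map ∂_1: C_1 → C_0 maps an edge to its endpoints' difference, ∂[p,q] = q − p.
As a 9×27 matrix over Z this has rank 8, with invariant factors (1,1,1,1,1,1,1,1).

Boundary ∂_2: C_2 → C_1 maps a triangle to the signed sum of its edges. For instance
  ∂fgh = gh − fh + fg,
  ∂fgi = gi − fi + fg.
The 27×18 boundary matrix has rank 18 and Smith normal form diag(1,1,1,1,1,1,1,1,1,1,1,1,1,1,1,1,1,2).

From H_k ≅ ker(∂_k) / im(∂_{k+1}) we obtain:

  H_2: rank ker ∂_2 − rank ∂_3 = (18 − 18) − 0 = 0, and there is no ∂_3, so H_2 ≅ 0.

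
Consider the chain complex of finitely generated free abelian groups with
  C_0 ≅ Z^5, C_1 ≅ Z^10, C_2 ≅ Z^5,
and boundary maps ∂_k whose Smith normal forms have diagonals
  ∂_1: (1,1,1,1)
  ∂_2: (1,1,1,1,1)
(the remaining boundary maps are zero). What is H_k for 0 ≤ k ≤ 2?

H_0 = Z,  H_1 = Z,  H_2 = 0.

H_0: b_0 = 5 − 0 − 4 = 1; torsion from ∂_1 factors > 1: none. So H_0 = Z.
H_1: b_1 = 10 − 4 − 5 = 1; torsion from ∂_2 factors > 1: none. So H_1 = Z.
H_2: b_2 = 5 − 5 − 0 = 0; torsion from ∂_3 factors > 1: none. So H_2 = 0.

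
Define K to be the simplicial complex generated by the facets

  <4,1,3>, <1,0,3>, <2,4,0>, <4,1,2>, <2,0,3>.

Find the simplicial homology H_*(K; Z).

H_0 = Z,  H_1 = Z,  H_2 = 0.

Fix the vertex order 0 < 1 < 2 < 3 < 4 and write every simplex with vertices in increasing order. Then dim K = 2 and the simplices of K are:

  0-simplices (5): [0], [1], [2], [3], [4]
  1-simplices (10): [0,1], [0,2], [0,3], [0,4], [1,2], [1,3], [1,4], [2,3], [2,4], [3,4]
  2-simplices (5): [0,1,3], [0,2,3], [0,2,4], [1,2,4], [1,3,4]

giving chain groups C_0 ≅ Z^5, C_1 ≅ Z^10, C_2 ≅ Z^5.

The boundary map ∂_1: C_1 → C_0 is given by ∂[p,q] = [q] − [p].
The resulting 5×10 matrix has rank 4, and its Smith normal form has invariant factors (1,1,1,1).

Boundary ∂_2: C_2 → C_1 acts by ∂[p,q,r] = [q,r] − [p,r] + [p,q]. For instance
  ∂[1,3,4] = [3,4] − [1,4] + [1,3],
  ∂[0,1,3] = [1,3] − [0,3] + [0,1].
The resulting 10×5 matrix has rank 5, and its Smith normal form has invariant factors (1,1,1,1,1).

From H_k ≅ ker(∂_k) / im(∂_{k+1}) we obtain:

  H_0: rank C_0 − rank ∂_1 = 5 − 4 = 1, and the invariant factors of ∂_1 are all 1, so H_0 = Z.
  H_1: rank ker ∂_1 − rank ∂_2 = (10 − 4) − 5 = 1, and the invariant factors of ∂_2 are all 1, so H_1 = Z.
  H_2: rank ker ∂_2 − rank ∂_3 = (5 − 5) − 0 = 0, and there is no ∂_3, so H_2 = 0.

As a check, the Euler characteristic is 5 − 10 + 5 = 0, which agrees with 1 − 1 + 0 = 0.
(K is a triangulation of the Möbius band.)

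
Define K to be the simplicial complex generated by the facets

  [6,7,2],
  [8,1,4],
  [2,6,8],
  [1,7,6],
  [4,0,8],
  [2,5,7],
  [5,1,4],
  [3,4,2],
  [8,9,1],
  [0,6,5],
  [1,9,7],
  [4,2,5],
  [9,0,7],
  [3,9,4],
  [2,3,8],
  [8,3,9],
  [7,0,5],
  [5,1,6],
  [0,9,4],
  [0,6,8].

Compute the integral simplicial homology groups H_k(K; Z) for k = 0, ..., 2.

H_0 ≅ Z,  H_1 ≅ Z ⊕ Z/2Z,  H_2 = 0.

We work with the vertex ordering 0 < 1 < 2 < 3 < 4 < 5 < 6 < 7 < 8 < 9. The simplices of K, each written with vertices in increasing order, are:

  0-simplices (10): [0], [1], [2], [3], [4], [5], [6], [7], [8], [9]
  1-simplices (30): (30 of them)
  2-simplices (20): (20 of them)

giving chain groups C_0 ≅ Z^10, C_1 ≅ Z^30, C_2 ≅ Z^20.

The boundary map ∂_1: C_1 → C_0 sends each edge [p,q] (with p < q) to q − p. For instance
  ∂[3,9] = [9] − [3].
This gives a 10×30 integer matrix of rank 9; reducing to Smith normal form yields diagonal entries (1,1,1,1,1,1,1,1,1).

Boundary ∂_2: C_2 → C_1 maps a triangle to the signed sum of its edges. For instance
  ∂[0,4,9] = [4,9] − [0,9] + [0,4],
  ∂[0,7,9] = [7,9] − [0,9] + [0,7].
This gives a 30×20 integer matrix of rank 20; reducing to Smith normal form yields diagonal entries (1,1,1,1,1,1,1,1,1,1,1,1,1,1,1,1,1,1,1,2).

Reading off H_k = ker ∂_k / im ∂_{k+1}:

  H_0: rank C_0 − rank ∂_1 = 10 − 9 = 1, and the invariant factors of ∂_1 are all 1, so H_0 ≅ Z.
  H_1: rank ker ∂_1 − rank ∂_2 = (30 − 9) − 20 = 1, and ∂_2 has invariant factor 2 > 1, so H_1 ≅ Z ⊕ Z/2Z.
  H_2: rank ker ∂_2 − rank ∂_3 = (20 − 20) − 0 = 0, and there is no ∂_3, so H_2 ≅ 0.

As a check, the Euler characteristic is 10 − 30 + 20 = 0, which agrees with 1 − 1 + 0 = 0.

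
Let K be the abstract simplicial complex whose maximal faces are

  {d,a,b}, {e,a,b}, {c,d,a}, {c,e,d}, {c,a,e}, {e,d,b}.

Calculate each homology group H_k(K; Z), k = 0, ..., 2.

K has 5 vertices, 9 edges, 6 triangles.
rank ∂_0 = 0, rank ∂_1 = 4 ⇒ b_0 = 5 − 0 − 4 = 1; all invariant factors of ∂_1 are 1 so no torsion. So H_0 ≅ Z.
rank ∂_1 = 4, rank ∂_2 = 5 ⇒ b_1 = 9 − 4 − 5 = 0; all invariant factors of ∂_2 are 1 so no torsion. So H_1 ≅ 0.
rank ∂_2 = 5, rank ∂_3 = 0 ⇒ b_2 = 6 − 5 − 0 = 1. So H_2 ≅ Z.

H_0 = Z,  H_1 = 0,  H_2 = Z.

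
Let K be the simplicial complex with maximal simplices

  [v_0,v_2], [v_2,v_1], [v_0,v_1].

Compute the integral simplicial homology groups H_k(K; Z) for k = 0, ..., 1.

Fix the vertex order v_0 < v_1 < v_2 and write every simplex with vertices in increasing order. Then dim K = 1 and the simplices of K are:

  0-simplices (3): [v_0], [v_1], [v_2]
  1-simplices (3): [v_0,v_1], [v_0,v_2], [v_1,v_2]

Hence C_0 ≅ Z^3, C_1 ≅ Z^3.

Boundary ∂_1: C_1 → C_0 maps an edge to its endpoints' difference, ∂[p,q] = q − p. For instance
  ∂[v_0,v_2] = [v_2] − [v_0].
The 3×3 boundary matrix has rank 2 and Smith normal form diag(1,1).

Reading off H_k = ker ∂_k / im ∂_{k+1}:

  H_0: rank C_0 − rank ∂_1 = 3 − 2 = 1, and the invariant factors of ∂_1 are all 1, so H_0 ≅ Z.
  H_1: rank ker ∂_1 − rank ∂_2 = (3 − 2) − 0 = 1, and there is no ∂_2, so H_1 ≅ Z.

(K is a triangulation of the circle S^1.)

H_0 = Z,  H_1 = Z.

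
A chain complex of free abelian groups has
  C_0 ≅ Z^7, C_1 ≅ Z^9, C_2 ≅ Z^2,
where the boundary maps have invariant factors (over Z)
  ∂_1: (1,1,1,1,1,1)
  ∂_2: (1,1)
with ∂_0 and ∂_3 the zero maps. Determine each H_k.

H_0: b_0 = 7 − 0 − 6 = 1; torsion from ∂_1 factors > 1: none. So H_0 = Z.
H_1: b_1 = 9 − 6 − 2 = 1; torsion from ∂_2 factors > 1: none. So H_1 = Z.
H_2: b_2 = 2 − 2 − 0 = 0; torsion from ∂_3 factors > 1: none. So H_2 = 0.

H_0 = Z,  H_1 = Z,  H_2 = 0.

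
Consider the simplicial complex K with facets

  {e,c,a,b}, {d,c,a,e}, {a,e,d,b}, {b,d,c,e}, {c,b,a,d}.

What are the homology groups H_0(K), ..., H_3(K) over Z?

H_0 ≅ Z,  H_1 = 0,  H_2 = 0,  H_3 ≅ Z.

Order the vertices as a < b < c < d < e. Listing each simplex with vertices in this order, K has dimension 3 with simplices:

  0-simplices (5): a, b, c, d, e
  1-simplices (10): ab, ac, ad, ae, bc, bd, be, cd, ce, de
  2-simplices (10): abc, abd, abe, acd, ace, ade, bcd, bce, bde, cde
  3-simplices (5): abcd, abce, abde, acde, bcde

so the chain groups are C_0 ≅ Z^5, C_1 ≅ Z^10, C_2 ≅ Z^10, C_3 ≅ Z^5.

∂_1: C_1 → C_0 is given by ∂[p,q] = [q] − [p].
The resulting 5×10 matrix has rank 4, and its Smith normal form has invariant factors (1,1,1,1).

The boundary map ∂_2: C_2 → C_1 sends each 2-simplex [p,q,r] to [q,r] − [p,r] + [p,q]. For instance
  ∂abd = bd − ad + ab,
  ∂cde = de − ce + cd.
The 10×10 boundary matrix has rank 6 and Smith normal form diag(1,1,1,1,1,1).

Boundary ∂_3: C_3 → C_2 sends each 3-simplex σ to the alternating sum Σ_i (−1)^i (σ with its i-th vertex removed). For instance
  ∂abcd = bcd − acd + abd − abc,
  ∂bcde = cde − bde + bce − bcd.
As a 10×5 matrix over Z this has rank 4, with invariant factors (1,1,1,1).

From H_k ≅ ker(∂_k) / im(∂_{k+1}) we obtain:

  H_0: rank C_0 − rank ∂_1 = 5 − 4 = 1, and the invariant factors of ∂_1 are all 1, so H_0 = Z.
  H_1: rank ker ∂_1 − rank ∂_2 = (10 − 4) − 6 = 0, and the invariant factors of ∂_2 are all 1, so H_1 = 0.
  H_2: rank ker ∂_2 − rank ∂_3 = (10 − 6) − 4 = 0, and the invariant factors of ∂_3 are all 1, so H_2 = 0.
  H_3: rank ker ∂_3 − rank ∂_4 = (5 − 4) − 0 = 1, and there is no ∂_4, so H_3 = Z.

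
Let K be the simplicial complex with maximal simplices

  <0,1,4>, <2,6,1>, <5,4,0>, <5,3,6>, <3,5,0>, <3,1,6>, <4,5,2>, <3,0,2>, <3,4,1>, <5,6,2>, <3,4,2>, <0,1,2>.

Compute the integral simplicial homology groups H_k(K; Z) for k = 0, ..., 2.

K has 7 vertices, 18 edges, 12 triangles.
rank ∂_0 = 0, rank ∂_1 = 6 ⇒ b_0 = 7 − 0 − 6 = 1; all invariant factors of ∂_1 are 1 so no torsion. So H_0 = Z.
rank ∂_1 = 6, rank ∂_2 = 12 ⇒ b_1 = 18 − 6 − 12 = 0; ∂_2 has invariant factor(s) [2] giving torsion. So H_1 = Z/2.
rank ∂_2 = 12, rank ∂_3 = 0 ⇒ b_2 = 12 − 12 − 0 = 0. So H_2 = 0.

H_0 = Z,  H_1 = Z/2,  H_2 = 0.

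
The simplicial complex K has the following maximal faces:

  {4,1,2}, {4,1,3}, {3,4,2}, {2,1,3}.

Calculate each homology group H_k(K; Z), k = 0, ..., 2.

Fix the vertex order 1 < 2 < 3 < 4 and write every simplex with vertices in increasing order. Then dim K = 2 and the simplices of K are:

  0-simplices (4): [1], [2], [3], [4]
  1-simplices (6): [1,2], [1,3], [1,4], [2,3], [2,4], [3,4]
  2-simplices (4): [1,2,3], [1,2,4], [1,3,4], [2,3,4]

so the chain groups are C_0 ≅ Z^4, C_1 ≅ Z^6, C_2 ≅ Z^4.

Boundary ∂_1: C_1 → C_0 is given by ∂[p,q] = [q] − [p].
The 4×6 boundary matrix has rank 3 and Smith normal form diag(1,1,1).

∂_2: C_2 → C_1 sends each 2-simplex [p,q,r] to [q,r] − [p,r] + [p,q]. For instance
  ∂[2,3,4] = [3,4] − [2,4] + [2,3],
  ∂[1,2,4] = [2,4] − [1,4] + [1,2].
As a 6×4 matrix over Z this has rank 3, with invariant factors (1,1,1).

Computing H_k = (kernel of ∂_k) / (image of ∂_{k+1}):

  H_0: rank C_0 − rank ∂_1 = 4 − 3 = 1, and the invariant factors of ∂_1 are all 1, so H_0 ≅ Z.
  H_1: rank ker ∂_1 − rank ∂_2 = (6 − 3) − 3 = 0, and the invariant factors of ∂_2 are all 1, so H_1 ≅ 0.
  H_2: rank ker ∂_2 − rank ∂_3 = (4 − 3) − 0 = 1, and there is no ∂_3, so H_2 ≅ Z.

H_0 ≅ Z,  H_1 = 0,  H_2 ≅ Z.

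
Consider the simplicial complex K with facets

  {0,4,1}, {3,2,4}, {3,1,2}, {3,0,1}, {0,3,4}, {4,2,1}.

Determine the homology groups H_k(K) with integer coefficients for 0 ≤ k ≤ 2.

H_0 = Z,  H_1 = 0,  H_2 = Z.

K has 5 vertices, 9 edges, 6 triangles.
rank ∂_0 = 0, rank ∂_1 = 4 ⇒ b_0 = 5 − 0 − 4 = 1; all invariant factors of ∂_1 are 1 so no torsion. So H_0 ≅ Z.
rank ∂_1 = 4, rank ∂_2 = 5 ⇒ b_1 = 9 − 4 − 5 = 0; all invariant factors of ∂_2 are 1 so no torsion. So H_1 ≅ 0.
rank ∂_2 = 5, rank ∂_3 = 0 ⇒ b_2 = 6 − 5 − 0 = 1. So H_2 ≅ Z.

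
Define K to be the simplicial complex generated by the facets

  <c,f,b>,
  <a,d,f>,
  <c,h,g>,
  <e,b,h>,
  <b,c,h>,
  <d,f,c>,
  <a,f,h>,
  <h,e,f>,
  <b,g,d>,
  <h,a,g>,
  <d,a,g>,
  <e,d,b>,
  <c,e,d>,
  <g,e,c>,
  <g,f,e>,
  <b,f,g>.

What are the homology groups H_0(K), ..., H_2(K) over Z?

H_0 ≅ Z,  H_1 ≅ Z^2,  H_2 ≅ Z.

K has 8 vertices, 24 edges, 16 triangles.
rank ∂_0 = 0, rank ∂_1 = 7 ⇒ b_0 = 8 − 0 − 7 = 1; all invariant factors of ∂_1 are 1 so no torsion. So H_0 = Z.
rank ∂_1 = 7, rank ∂_2 = 15 ⇒ b_1 = 24 − 7 − 15 = 2; all invariant factors of ∂_2 are 1 so no torsion. So H_1 = Z^2.
rank ∂_2 = 15, rank ∂_3 = 0 ⇒ b_2 = 16 − 15 − 0 = 1. So H_2 = Z.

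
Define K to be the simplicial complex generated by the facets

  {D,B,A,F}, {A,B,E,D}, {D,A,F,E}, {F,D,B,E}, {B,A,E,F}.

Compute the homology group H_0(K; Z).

K has 5 vertices, 10 edges, 10 triangles, 5 3-simplices.
rank ∂_0 = 0, rank ∂_1 = 4 ⇒ b_0 = 5 − 0 − 4 = 1; all invariant factors of ∂_1 are 1 so no torsion. So H_0 ≅ Z.

H_0 = Z.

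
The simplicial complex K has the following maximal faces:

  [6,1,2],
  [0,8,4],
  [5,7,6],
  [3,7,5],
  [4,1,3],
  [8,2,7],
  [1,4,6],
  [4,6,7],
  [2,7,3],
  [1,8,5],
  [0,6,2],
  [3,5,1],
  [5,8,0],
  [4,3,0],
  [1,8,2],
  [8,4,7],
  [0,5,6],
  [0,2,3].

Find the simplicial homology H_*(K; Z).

H_0 = Z,  H_1 = Z^2,  H_2 = Z.

Order the vertices as 0 < 1 < 2 < 3 < 4 < 5 < 6 < 7 < 8. Listing each simplex with vertices in this order, K has dimension 2 with simplices:

  0-simplices (9): [0], [1], [2], [3], [4], [5], [6], [7], [8]
  1-simplices (27): (27 of them)
  2-simplices (18): [0,2,3], [0,2,6], [0,3,4], [0,4,8], [0,5,6], [0,5,8], [1,2,6], [1,2,8], [1,3,4], [1,3,5], [1,4,6], [1,5,8], [2,3,7], [2,7,8], [3,5,7], [4,6,7], [4,7,8], [5,6,7]

giving chain groups C_0 ≅ Z^9, C_1 ≅ Z^27, C_2 ≅ Z^18.

∂_1: C_1 → C_0 is given by ∂[p,q] = [q] − [p].
As a 9×27 matrix over Z this has rank 8, with invariant factors (1,1,1,1,1,1,1,1).

Boundary ∂_2: C_2 → C_1 maps a triangle to the signed sum of its edges. For instance
  ∂[1,4,6] = [4,6] − [1,6] + [1,4],
  ∂[1,3,5] = [3,5] − [1,5] + [1,3].
The 27×18 boundary matrix has rank 17 and Smith normal form diag(1,1,1,1,1,1,1,1,1,1,1,1,1,1,1,1,1).

From H_k ≅ ker(∂_k) / im(∂_{k+1}) we obtain:

  H_0: rank C_0 − rank ∂_1 = 9 − 8 = 1, and the invariant factors of ∂_1 are all 1, so H_0 = Z.
  H_1: rank ker ∂_1 − rank ∂_2 = (27 − 8) − 17 = 2, and the invariant factors of ∂_2 are all 1, so H_1 = Z^2.
  H_2: rank ker ∂_2 − rank ∂_3 = (18 − 17) − 0 = 1, and there is no ∂_3, so H_2 = Z.

As a check, the Euler characteristic is 9 − 27 + 18 = 0, which agrees with 1 − 2 + 1 = 0.
(K is a triangulation of the torus T^2.)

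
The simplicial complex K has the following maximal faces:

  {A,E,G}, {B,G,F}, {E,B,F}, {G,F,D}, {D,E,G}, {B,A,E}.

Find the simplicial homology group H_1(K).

H_1 = Z.

Take the total order A < B < D < E < F < G on the vertex set. Then K (dimension 2) consists of the simplices:

  0-simplices (6): A, B, D, E, F, G
  1-simplices (12): AB, AE, AG, BE, BF, BG, DE, DF, DG, EF, EG, FG
  2-simplices (6): ABE, AEG, BEF, BFG, DEG, DFG

Hence C_0 ≅ Z^6, C_1 ≅ Z^12, C_2 ≅ Z^6.

The boundary map ∂_1: C_1 → C_0 maps an edge to its endpoints' difference, ∂[p,q] = q − p.
The resulting 6×12 matrix has rank 5, and its Smith normal form has invariant factors (1,1,1,1,1).

The boundary map ∂_2: C_2 → C_1 sends each 2-simplex [p,q,r] to [q,r] − [p,r] + [p,q]. For instance
  ∂BEF = EF − BF + BE,
  ∂ABE = BE − AE + AB.
The resulting 12×6 matrix has rank 6, and its Smith normal form has invariant factors (1,1,1,1,1,1).

From H_k ≅ ker(∂_k) / im(∂_{k+1}) we obtain:

  H_1: rank ker ∂_1 − rank ∂_2 = (12 − 5) − 6 = 1, and the invariant factors of ∂_2 are all 1, so H_1 = Z.

(K is a triangulation of the cylinder S^1 x I.)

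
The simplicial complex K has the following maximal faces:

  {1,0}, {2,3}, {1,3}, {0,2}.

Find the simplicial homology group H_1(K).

Take the total order 0 < 1 < 2 < 3 on the vertex set. Then K (dimension 1) consists of the simplices:

  0-simplices (4): [0], [1], [2], [3]
  1-simplices (4): [0,1], [0,2], [1,3], [2,3]

Hence C_0 ≅ Z^4, C_1 ≅ Z^4.

The boundary map ∂_1: C_1 → C_0 is given by ∂[p,q] = [q] − [p]. For instance
  ∂[0,1] = [1] − [0].
The resulting 4×4 matrix has rank 3, and its Smith normal form has invariant factors (1,1,1).

Reading off H_k = ker ∂_k / im ∂_{k+1}:

  H_1: rank ker ∂_1 − rank ∂_2 = (4 − 3) − 0 = 1, and there is no ∂_2, so H_1 ≅ Z.

H_1 = Z.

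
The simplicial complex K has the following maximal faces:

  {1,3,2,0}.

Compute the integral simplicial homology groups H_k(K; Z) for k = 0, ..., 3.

We work with the vertex ordering 0 < 1 < 2 < 3. The simplices of K, each written with vertices in increasing order, are:

  0-simplices (4): [0], [1], [2], [3]
  1-simplices (6): [0,1], [0,2], [0,3], [1,2], [1,3], [2,3]
  2-simplices (4): [0,1,2], [0,1,3], [0,2,3], [1,2,3]
  3-simplices (1): [0,1,2,3]

giving chain groups C_0 ≅ Z^4, C_1 ≅ Z^6, C_2 ≅ Z^4, C_3 ≅ Z^1.

The boundary map ∂_1: C_1 → C_0 is given by ∂[p,q] = [q] − [p].
As a 4×6 matrix over Z this has rank 3, with invariant factors (1,1,1).

∂_2: C_2 → C_1 acts by ∂[p,q,r] = [q,r] − [p,r] + [p,q]. For instance
  ∂[0,1,2] = [1,2] − [0,2] + [0,1],
  ∂[0,1,3] = [1,3] − [0,3] + [0,1].
This gives a 6×4 integer matrix of rank 3; reducing to Smith normal form yields diagonal entries (1,1,1).

Boundary ∂_3: C_3 → C_2 sends each 3-simplex σ to the alternating sum Σ_i (−1)^i (σ with its i-th vertex removed). For instance
  ∂[0,1,2,3] = [1,2,3] − [0,2,3] + [0,1,3] − [0,1,2].
The resulting 4×1 matrix has rank 1, and its Smith normal form has invariant factors (1).

Now H_k = ker ∂_k / im ∂_{k+1}, so:

  H_0: rank C_0 − rank ∂_1 = 4 − 3 = 1, and the invariant factors of ∂_1 are all 1, so H_0 = Z.
  H_1: rank ker ∂_1 − rank ∂_2 = (6 − 3) − 3 = 0, and the invariant factors of ∂_2 are all 1, so H_1 = 0.
  H_2: rank ker ∂_2 − rank ∂_3 = (4 − 3) − 1 = 0, and the invariant factors of ∂_3 are all 1, so H_2 = 0.
  H_3: rank ker ∂_3 − rank ∂_4 = (1 − 1) − 0 = 0, and there is no ∂_4, so H_3 = 0.

As a check, the Euler characteristic is 4 − 6 + 4 − 1 = 1, which agrees with 1 − 0 + 0 − 0 = 1.
(K is a triangulation of the 3-simplex.)

H_0 = Z,  H_1 = 0,  H_2 = 0,  H_3 = 0.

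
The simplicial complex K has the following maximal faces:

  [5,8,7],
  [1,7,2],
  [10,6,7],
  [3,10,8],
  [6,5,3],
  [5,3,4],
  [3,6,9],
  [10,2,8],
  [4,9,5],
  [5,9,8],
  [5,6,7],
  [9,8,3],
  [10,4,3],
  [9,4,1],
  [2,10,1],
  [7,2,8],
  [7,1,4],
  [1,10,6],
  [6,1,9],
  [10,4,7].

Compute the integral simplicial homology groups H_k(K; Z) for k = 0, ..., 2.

H_0 = Z,  H_1 = Z ⊕ Z/2Z,  H_2 = 0.

Take the total order 1 < 2 < 3 < 4 < 5 < 6 < 7 < 8 < 9 < 10 on the vertex set. Then K (dimension 2) consists of the simplices:

  0-simplices (10): [1], [2], [3], [4], [5], [6], [7], [8], [9], [10]
  1-simplices (30): (30 of them)
  2-simplices (20): (20 of them)

so the chain groups are C_0 ≅ Z^10, C_1 ≅ Z^30, C_2 ≅ Z^20.

The boundary map ∂_1: C_1 → C_0 sends each edge [p,q] (with p < q) to q − p. For instance
  ∂[1,10] = [10] − [1].
This gives a 10×30 integer matrix of rank 9; reducing to Smith normal form yields diagonal entries (1,1,1,1,1,1,1,1,1).

The boundary map ∂_2: C_2 → C_1 acts by ∂[p,q,r] = [q,r] − [p,r] + [p,q]. For instance
  ∂[3,4,5] = [4,5] − [3,5] + [3,4],
  ∂[1,2,7] = [2,7] − [1,7] + [1,2].
The 30×20 boundary matrix has rank 20 and Smith normal form diag(1,1,1,1,1,1,1,1,1,1,1,1,1,1,1,1,1,1,1,2).

Computing H_k = (kernel of ∂_k) / (image of ∂_{k+1}):

  H_0: rank C_0 − rank ∂_1 = 10 − 9 = 1, and the invariant factors of ∂_1 are all 1, so H_0 = Z.
  H_1: rank ker ∂_1 − rank ∂_2 = (30 − 9) − 20 = 1, and ∂_2 has invariant factor 2 > 1, so H_1 = Z ⊕ Z/2Z.
  H_2: rank ker ∂_2 − rank ∂_3 = (20 − 20) − 0 = 0, and there is no ∂_3, so H_2 = 0.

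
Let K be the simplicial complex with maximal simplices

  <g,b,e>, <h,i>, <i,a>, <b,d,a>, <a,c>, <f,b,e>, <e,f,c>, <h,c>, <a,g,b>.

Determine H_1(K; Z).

Fix the vertex order a < b < c < d < e < f < g < h < i and write every simplex with vertices in increasing order. Then dim K = 2 and the simplices of K are:

  0-simplices (9): a, b, c, d, e, f, g, h, i
  1-simplices (15): ab, ac, ad, ag, ai, bd, be, bf, bg, ce, cf, ch, ef, eg, hi
  2-simplices (5): abd, abg, bef, beg, cef

giving chain groups C_0 ≅ Z^9, C_1 ≅ Z^15, C_2 ≅ Z^5.

Boundary ∂_1: C_1 → C_0 maps an edge to its endpoints' difference, ∂[p,q] = q − p. For instance
  ∂ac = c − a.
The resulting 9×15 matrix has rank 8, and its Smith normal form has invariant factors (1,1,1,1,1,1,1,1).

The boundary map ∂_2: C_2 → C_1 sends each 2-simplex [p,q,r] to [q,r] − [p,r] + [p,q]. For instance
  ∂abd = bd − ad + ab,
  ∂abg = bg − ag + ab.
The 15×5 boundary matrix has rank 5 and Smith normal form diag(1,1,1,1,1).

From H_k ≅ ker(∂_k) / im(∂_{k+1}) we obtain:

  H_1: rank ker ∂_1 − rank ∂_2 = (15 − 8) − 5 = 2, and the invariant factors of ∂_2 are all 1, so H_1 = Z^2.

H_1 = Z^2.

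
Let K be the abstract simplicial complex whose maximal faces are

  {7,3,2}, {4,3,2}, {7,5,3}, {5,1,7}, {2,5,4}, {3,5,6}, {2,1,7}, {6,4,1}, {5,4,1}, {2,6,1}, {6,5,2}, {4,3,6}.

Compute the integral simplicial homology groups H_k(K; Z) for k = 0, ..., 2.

H_0 ≅ Z,  H_1 ≅ Z/2,  H_2 = 0.

Fix the vertex order 1 < 2 < 3 < 4 < 5 < 6 < 7 and write every simplex with vertices in increasing order. Then dim K = 2 and the simplices of K are:

  0-simplices (7): [1], [2], [3], [4], [5], [6], [7]
  1-simplices (18): [1,2], [1,4], [1,5], [1,6], [1,7], [2,3], [2,4], [2,5], [2,6], [2,7], [3,4], [3,5], [3,6], [3,7], [4,5], [4,6], [5,6], [5,7]
  2-simplices (12): [1,2,6], [1,2,7], [1,4,5], [1,4,6], [1,5,7], [2,3,4], [2,3,7], [2,4,5], [2,5,6], [3,4,6], [3,5,6], [3,5,7]

so the chain groups are C_0 ≅ Z^7, C_1 ≅ Z^18, C_2 ≅ Z^12.

The boundary map ∂_1: C_1 → C_0 sends each edge [p,q] (with p < q) to q − p. For instance
  ∂[4,6] = [6] − [4].
The resulting 7×18 matrix has rank 6, and its Smith normal form has invariant factors (1,1,1,1,1,1).

Boundary ∂_2: C_2 → C_1 sends each 2-simplex [p,q,r] to [q,r] − [p,r] + [p,q]. For instance
  ∂[1,4,5] = [4,5] − [1,5] + [1,4],
  ∂[2,4,5] = [4,5] − [2,5] + [2,4].
As a 18×12 matrix over Z this has rank 12, with invariant factors (1,1,1,1,1,1,1,1,1,1,1,2).

Computing H_k = (kernel of ∂_k) / (image of ∂_{k+1}):

  H_0: rank C_0 − rank ∂_1 = 7 − 6 = 1, and the invariant factors of ∂_1 are all 1, so H_0 ≅ Z.
  H_1: rank ker ∂_1 − rank ∂_2 = (18 − 6) − 12 = 0, and ∂_2 has invariant factor 2 > 1, so H_1 ≅ Z/2.
  H_2: rank ker ∂_2 − rank ∂_3 = (12 − 12) − 0 = 0, and there is no ∂_3, so H_2 ≅ 0.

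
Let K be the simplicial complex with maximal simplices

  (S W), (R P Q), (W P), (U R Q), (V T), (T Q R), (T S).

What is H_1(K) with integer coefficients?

H_1 ≅ Z.

K has 8 vertices, 11 edges, 3 triangles.
rank ∂_1 = 7, rank ∂_2 = 3 ⇒ b_1 = 11 − 7 − 3 = 1; all invariant factors of ∂_2 are 1 so no torsion. So H_1 ≅ Z.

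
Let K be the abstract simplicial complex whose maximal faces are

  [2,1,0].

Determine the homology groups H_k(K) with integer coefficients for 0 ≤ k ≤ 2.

H_0 ≅ Z,  H_1 = 0,  H_2 = 0.

Take the total order 0 < 1 < 2 on the vertex set. Then K (dimension 2) consists of the simplices:

  0-simplices (3): [0], [1], [2]
  1-simplices (3): [0,1], [0,2], [1,2]
  2-simplices (1): [0,1,2]

giving chain groups C_0 ≅ Z^3, C_1 ≅ Z^3, C_2 ≅ Z^1.

Boundary ∂_1: C_1 → C_0 sends each edge [p,q] (with p < q) to q − p.
The resulting 3×3 matrix has rank 2, and its Smith normal form has invariant factors (1,1).

The boundary map ∂_2: C_2 → C_1 maps a triangle to the signed sum of its edges. For instance
  ∂[0,1,2] = [1,2] − [0,2] + [0,1].
The 3×1 boundary matrix has rank 1 and Smith normal form diag(1).

From H_k ≅ ker(∂_k) / im(∂_{k+1}) we obtain:

  H_0: rank C_0 − rank ∂_1 = 3 − 2 = 1, and the invariant factors of ∂_1 are all 1, so H_0 ≅ Z.
  H_1: rank ker ∂_1 − rank ∂_2 = (3 − 2) − 1 = 0, and the invariant factors of ∂_2 are all 1, so H_1 ≅ 0.
  H_2: rank ker ∂_2 − rank ∂_3 = (1 − 1) − 0 = 0, and there is no ∂_3, so H_2 ≅ 0.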